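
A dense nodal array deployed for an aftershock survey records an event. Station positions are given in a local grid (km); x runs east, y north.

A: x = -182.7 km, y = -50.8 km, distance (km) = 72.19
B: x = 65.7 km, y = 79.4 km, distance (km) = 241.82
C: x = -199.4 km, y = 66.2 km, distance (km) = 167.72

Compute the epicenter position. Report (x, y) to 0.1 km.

Circle about each station: (x + 182.7)² + (y + 50.8)² = 72.19²; (x − 65.7)² + (y − 79.4)² = 241.82²; (x + 199.4)² + (y − 66.2)² = 167.72².
Subtracting the A equation from the B and C equations removes the quadratic terms:
496.8 x + 260.4 y = -78604.60
-33.4 x + 234.0 y = -14735.73
Solving the 2×2 system: x ≈ -116.5, y ≈ -79.6 km.

-116.5 km east, -79.6 km north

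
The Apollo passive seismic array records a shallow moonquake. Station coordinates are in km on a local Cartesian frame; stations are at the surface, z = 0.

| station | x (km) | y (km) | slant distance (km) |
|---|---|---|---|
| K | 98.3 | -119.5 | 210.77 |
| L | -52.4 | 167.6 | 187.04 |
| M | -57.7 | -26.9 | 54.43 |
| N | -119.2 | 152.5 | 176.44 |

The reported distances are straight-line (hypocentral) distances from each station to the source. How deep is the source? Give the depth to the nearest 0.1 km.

depth ≈ 48.9 km

Each station gives a sphere (x−x_i)² + (y−y_i)² + z² = d_i² (stations at z=0).
Subtracting the K sphere from L and M: z² cancels, leaving linear equations in x and y:
-301.4 x + 574.2 y = 16332.41
-312.0 x + 185.2 y = 21571.13
Solving: x ≈ -75.904, y ≈ -11.399 km (keep extra digits for the depth step; rounded: -75.9, -11.4).
Then from the K sphere: z² = 210.77² − (x − 98.3)² − (y + 119.5)² with x = -75.904, y = -11.399, so z ≈ 48.899 ≈ 48.9 km.
Check against N (with the unrounded solution): distance 176.43 ≈ 176.44 km. ✓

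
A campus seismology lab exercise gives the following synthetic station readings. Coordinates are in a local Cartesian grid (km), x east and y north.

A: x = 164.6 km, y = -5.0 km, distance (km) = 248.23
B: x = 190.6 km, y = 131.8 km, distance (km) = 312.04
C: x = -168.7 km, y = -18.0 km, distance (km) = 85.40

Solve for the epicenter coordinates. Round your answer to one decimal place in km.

Circle about each station: (x − 164.6)² + (y + 5.0)² = 248.23²; (x − 190.6)² + (y − 131.8)² = 312.04²; (x + 168.7)² + (y + 18.0)² = 85.40².
Subtracting the A equation from the B and C equations removes the quadratic terms:
52.0 x + 273.6 y = -9169.39
-666.6 x − 26.0 y = 55990.50
Solving the 2×2 system: x ≈ -83.3, y ≈ -17.7 km.

x ≈ -83.3 km, y ≈ -17.7 km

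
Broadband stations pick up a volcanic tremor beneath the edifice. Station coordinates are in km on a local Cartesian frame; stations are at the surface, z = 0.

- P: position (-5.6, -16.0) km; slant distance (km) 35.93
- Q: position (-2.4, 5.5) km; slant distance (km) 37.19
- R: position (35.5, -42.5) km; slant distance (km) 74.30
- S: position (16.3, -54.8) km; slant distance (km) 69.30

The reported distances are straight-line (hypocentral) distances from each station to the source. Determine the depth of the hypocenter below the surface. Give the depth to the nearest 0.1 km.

Each station gives a sphere (x−x_i)² + (y−y_i)² + z² = d_i² (stations at z=0).
Subtracting the P sphere from Q and R: z² cancels, leaving linear equations in x and y:
6.4 x + 43.0 y = -343.48
82.2 x − 53.0 y = -1450.39
Solving: x ≈ -20.799, y ≈ -4.892 km (keep extra digits for the depth step; rounded: -20.8, -4.9).
Then from the P sphere: z² = 35.93² − (x + 5.6)² − (y + 16.0)² with x = -20.799, y = -4.892, so z ≈ 30.603 ≈ 30.6 km.

depth ≈ 30.6 km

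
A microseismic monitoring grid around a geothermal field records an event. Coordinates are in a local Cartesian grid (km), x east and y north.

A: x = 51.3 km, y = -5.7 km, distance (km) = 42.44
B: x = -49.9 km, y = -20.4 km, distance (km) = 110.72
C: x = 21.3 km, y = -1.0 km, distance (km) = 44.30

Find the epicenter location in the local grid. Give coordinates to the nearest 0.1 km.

45.2 km east, 36.3 km north

Circle about each station: (x − 51.3)² + (y + 5.7)² = 42.44²; (x + 49.9)² + (y + 20.4)² = 110.72²; (x − 21.3)² + (y + 1.0)² = 44.30².
Subtracting pairs of circle equations eliminates x²+y² and gives linear equations (the radical axes):
-202.4 x − 29.4 y = -10215.77
-60.0 x + 9.4 y = -2370.83
Solving the 2×2 system: x ≈ 45.2, y ≈ 36.3 km.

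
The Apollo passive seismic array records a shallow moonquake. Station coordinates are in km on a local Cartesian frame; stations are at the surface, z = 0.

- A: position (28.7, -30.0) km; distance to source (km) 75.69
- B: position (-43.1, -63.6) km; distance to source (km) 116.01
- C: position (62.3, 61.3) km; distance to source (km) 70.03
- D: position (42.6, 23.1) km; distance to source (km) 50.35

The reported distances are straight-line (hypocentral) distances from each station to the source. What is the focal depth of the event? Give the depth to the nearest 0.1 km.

depth ≈ 36.0 km

Each station gives a sphere (x−x_i)² + (y−y_i)² + z² = d_i² (stations at z=0).
Subtracting the A sphere from B and C: z² cancels, leaving linear equations in x and y:
-143.6 x − 67.2 y = -3550.46
67.2 x + 182.6 y = 6740.07
Solving: x ≈ 9.002, y ≈ 33.599 km (keep extra digits for the depth step; rounded: 9.0, 33.6).
Then from the A sphere: z² = 75.69² − (x − 28.7)² − (y + 30.0)² with x = 9.002, y = 33.599, so z ≈ 36.002 ≈ 36.0 km.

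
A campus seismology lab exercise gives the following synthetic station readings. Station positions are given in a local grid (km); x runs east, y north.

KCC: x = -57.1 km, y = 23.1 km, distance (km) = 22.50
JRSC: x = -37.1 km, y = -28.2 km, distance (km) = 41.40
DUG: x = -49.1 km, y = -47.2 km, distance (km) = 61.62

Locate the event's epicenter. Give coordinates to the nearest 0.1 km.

Circle about each station: (x + 57.1)² + (y − 23.1)² = 22.50²; (x + 37.1)² + (y + 28.2)² = 41.40²; (x + 49.1)² + (y + 47.2)² = 61.62².
Subtracting the KCC equation from the JRSC and DUG equations removes the quadratic terms:
40.0 x − 102.6 y = -2830.08
16.0 x − 140.6 y = -2446.14
Solving the 2×2 system: x ≈ -36.9, y ≈ 13.2 km.

x ≈ -36.9 km, y ≈ 13.2 km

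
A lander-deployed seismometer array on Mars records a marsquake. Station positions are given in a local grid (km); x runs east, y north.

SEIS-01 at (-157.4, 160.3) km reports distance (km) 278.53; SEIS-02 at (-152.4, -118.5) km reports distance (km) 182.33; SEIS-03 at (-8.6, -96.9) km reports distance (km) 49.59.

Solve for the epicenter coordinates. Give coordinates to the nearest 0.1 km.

(18.7, -55.5)

Circle about each station: (x + 157.4)² + (y − 160.3)² = 278.53²; (x + 152.4)² + (y + 118.5)² = 182.33²; (x + 8.6)² + (y + 96.9)² = 49.59².
Subtracting pairs of circle equations eliminates x²+y² and gives linear equations (the radical axes):
10.0 x − 557.6 y = 31131.89
297.6 x − 514.4 y = 34112.51
Solving the 2×2 system: x ≈ 18.7, y ≈ -55.5 km.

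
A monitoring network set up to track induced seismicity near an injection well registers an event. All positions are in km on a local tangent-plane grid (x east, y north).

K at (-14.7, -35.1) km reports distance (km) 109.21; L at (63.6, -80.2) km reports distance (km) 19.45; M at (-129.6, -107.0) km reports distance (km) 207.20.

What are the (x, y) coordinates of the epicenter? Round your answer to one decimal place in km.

Circle about each station: (x + 14.7)² + (y + 35.1)² = 109.21²; (x − 63.6)² + (y + 80.2)² = 19.45²; (x + 129.6)² + (y + 107.0)² = 207.20².
Subtracting the K equation from the L and M equations removes the quadratic terms:
156.6 x − 90.2 y = 20577.42
-229.8 x − 143.8 y = -4207.96
Solving the 2×2 system: x ≈ 77.2, y ≈ -94.1 km.
Check against K (with the unrounded x, y): √((x + 14.7)²+(y + 35.1)²) = 109.21 ≈ 109.21 km. ✓

77.2 km east, -94.1 km north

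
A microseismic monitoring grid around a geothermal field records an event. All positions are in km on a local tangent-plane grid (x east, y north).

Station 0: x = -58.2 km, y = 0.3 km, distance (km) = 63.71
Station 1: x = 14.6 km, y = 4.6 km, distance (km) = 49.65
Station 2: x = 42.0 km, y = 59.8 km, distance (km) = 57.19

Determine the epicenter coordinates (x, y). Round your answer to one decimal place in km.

x ≈ -13.4 km, y ≈ 45.6 km

Circle about each station: (x + 58.2)² + (y − 0.3)² = 63.71²; (x − 14.6)² + (y − 4.6)² = 49.65²; (x − 42.0)² + (y − 59.8)² = 57.19².
Subtracting pairs of circle equations eliminates x²+y² and gives linear equations (the radical axes):
145.6 x + 8.6 y = -1559.17
200.4 x + 119.0 y = 2740.98
Solving the 2×2 system: x ≈ -13.4, y ≈ 45.6 km.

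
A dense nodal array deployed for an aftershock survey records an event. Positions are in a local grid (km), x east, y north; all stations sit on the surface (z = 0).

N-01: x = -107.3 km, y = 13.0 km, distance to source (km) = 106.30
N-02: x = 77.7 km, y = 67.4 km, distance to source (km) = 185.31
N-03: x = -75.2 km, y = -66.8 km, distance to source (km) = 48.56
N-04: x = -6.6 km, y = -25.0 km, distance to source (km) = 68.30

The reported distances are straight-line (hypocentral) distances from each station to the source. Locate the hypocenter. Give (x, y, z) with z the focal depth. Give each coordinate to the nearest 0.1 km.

Each station gives a sphere (x−x_i)² + (y−y_i)² + z² = d_i² (stations at z=0).
Subtracting the N-01 sphere from N-02 and N-03: z² cancels, leaving linear equations in x and y:
370.0 x + 108.8 y = -24142.35
64.2 x − 159.6 y = 7376.61
Solving: x ≈ -46.194, y ≈ -64.801 km (keep extra digits for the depth step; rounded: -46.2, -64.8).
Then from the N-01 sphere: z² = 106.30² − (x + 107.3)² − (y − 13.0)² with x = -46.194, y = -64.801, so z ≈ 38.894 ≈ 38.9 km.

x ≈ -46.2 km, y ≈ -64.8 km, depth ≈ 38.9 km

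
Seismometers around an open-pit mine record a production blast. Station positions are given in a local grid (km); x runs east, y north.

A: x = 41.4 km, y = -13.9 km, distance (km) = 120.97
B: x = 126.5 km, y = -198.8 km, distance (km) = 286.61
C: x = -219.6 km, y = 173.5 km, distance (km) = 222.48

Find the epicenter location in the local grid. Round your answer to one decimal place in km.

-78.6 km east, 1.4 km north

Circle about each station: (x − 41.4)² + (y + 13.9)² = 120.97²; (x − 126.5)² + (y + 198.8)² = 286.61²; (x + 219.6)² + (y − 173.5)² = 222.48².
Subtracting the A equation from the B and C equations removes the quadratic terms:
170.2 x − 369.8 y = -13895.03
-522.0 x + 374.8 y = 41555.63
Solving the 2×2 system: x ≈ -78.6, y ≈ 1.4 km.
Check against A (with the unrounded x, y): √((x − 41.4)²+(y + 13.9)²) = 120.98 ≈ 120.97 km. ✓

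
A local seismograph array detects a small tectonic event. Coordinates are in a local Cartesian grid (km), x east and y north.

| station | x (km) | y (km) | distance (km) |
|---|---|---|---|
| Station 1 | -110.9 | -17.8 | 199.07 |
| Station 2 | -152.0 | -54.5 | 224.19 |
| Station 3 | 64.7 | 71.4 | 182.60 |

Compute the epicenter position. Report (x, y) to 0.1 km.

Circle about each station: (x + 110.9)² + (y + 17.8)² = 199.07²; (x + 152.0)² + (y + 54.5)² = 224.19²; (x − 64.7)² + (y − 71.4)² = 182.60².
Subtracting pairs of circle equations eliminates x²+y² and gives linear equations (the radical axes):
-82.2 x − 73.4 y = 2826.31
351.2 x + 178.4 y = 2954.50
Solving the 2×2 system: x ≈ 64.9, y ≈ -111.2 km.

(64.9, -111.2)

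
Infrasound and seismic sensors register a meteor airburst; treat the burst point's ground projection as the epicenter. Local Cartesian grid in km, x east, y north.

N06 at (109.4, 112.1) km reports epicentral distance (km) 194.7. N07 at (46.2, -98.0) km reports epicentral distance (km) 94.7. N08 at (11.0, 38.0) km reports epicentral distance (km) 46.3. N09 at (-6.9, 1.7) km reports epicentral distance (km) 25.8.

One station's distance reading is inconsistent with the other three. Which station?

Solve using three stations at a time. Using N07, N08, N09 (subtract circle equations pairwise → linear system) gives (x, y) ≈ (17.0, -7.9).
Distances from that point to each station vs reported:
  N06: calculated 151.4 vs reported 194.7 → residual 43.3 km
  N07: calculated 94.7 vs reported 94.7 → residual 0.0 km
  N08: calculated 46.3 vs reported 46.3 → residual 0.0 km
  N09: calculated 25.8 vs reported 25.8 → residual 0.0 km
N07, N08, N09 are mutually consistent (residuals ≈ 0); N06 is off by 43.3 km.

N06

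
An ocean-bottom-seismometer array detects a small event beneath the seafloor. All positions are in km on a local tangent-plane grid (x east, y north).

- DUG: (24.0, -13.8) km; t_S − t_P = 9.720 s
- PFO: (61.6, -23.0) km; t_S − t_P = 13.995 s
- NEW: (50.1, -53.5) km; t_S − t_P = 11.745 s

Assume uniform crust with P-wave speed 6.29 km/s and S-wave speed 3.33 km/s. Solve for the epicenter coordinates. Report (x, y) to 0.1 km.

Distance from S−P lag: d = Δt · v_P v_S / (v_P − v_S) = Δt · (6.29·3.33)/(6.29−3.33) ≈ 7.0763·Δt.
So d_DUG = 68.78, d_PFO = 99.03, d_NEW = 83.11 km.
Circle about each station: (x − 24.0)² + (y + 13.8)² = 68.78²; (x − 61.6)² + (y + 23.0)² = 99.03²; (x − 50.1)² + (y + 53.5)² = 83.11².
Subtracting the DUG equation from the PFO and NEW equations removes the quadratic terms:
75.2 x − 18.4 y = -1519.13
52.2 x − 79.4 y = 2429.24
Solving the 2×2 system: x ≈ -33.0, y ≈ -52.3 km.

-33.0 km east, -52.3 km north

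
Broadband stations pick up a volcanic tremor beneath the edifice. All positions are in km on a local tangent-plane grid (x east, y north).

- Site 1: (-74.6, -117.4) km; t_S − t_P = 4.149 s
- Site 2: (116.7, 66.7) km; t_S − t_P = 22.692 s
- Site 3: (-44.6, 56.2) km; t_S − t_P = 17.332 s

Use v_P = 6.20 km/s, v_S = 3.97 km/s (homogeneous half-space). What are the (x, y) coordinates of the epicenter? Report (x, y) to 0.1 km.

x ≈ -32.2 km, y ≈ -134.7 km

Distance from S−P lag: d = Δt · v_P v_S / (v_P − v_S) = Δt · (6.20·3.97)/(6.20−3.97) ≈ 11.0377·Δt.
So d_Site 1 = 45.80, d_Site 2 = 250.47, d_Site 3 = 191.30 km.
Circle about each station: (x + 74.6)² + (y + 117.4)² = 45.80²; (x − 116.7)² + (y − 66.7)² = 250.47²; (x + 44.6)² + (y − 56.2)² = 191.30².
Subtracting the Site 1 equation from the Site 2 and Site 3 equations removes the quadratic terms:
382.6 x + 368.2 y = -61917.72
60.0 x + 347.2 y = -48698.37
Solving the 2×2 system: x ≈ -32.2, y ≈ -134.7 km.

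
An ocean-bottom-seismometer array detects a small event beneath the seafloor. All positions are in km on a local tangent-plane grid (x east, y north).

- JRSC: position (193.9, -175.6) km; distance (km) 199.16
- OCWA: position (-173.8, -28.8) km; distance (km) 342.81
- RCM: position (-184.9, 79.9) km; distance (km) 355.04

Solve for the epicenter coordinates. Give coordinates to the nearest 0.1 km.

Circle about each station: (x − 193.9)² + (y + 175.6)² = 199.16²; (x + 173.8)² + (y + 28.8)² = 342.81²; (x + 184.9)² + (y − 79.9)² = 355.04².
Subtracting pairs of circle equations eliminates x²+y² and gives linear equations (the radical axes):
-735.4 x + 293.6 y = -115250.68
-757.6 x + 511.0 y = -114249.25
Solving the 2×2 system: x ≈ 165.3, y ≈ 21.5 km.

165.3 km east, 21.5 km north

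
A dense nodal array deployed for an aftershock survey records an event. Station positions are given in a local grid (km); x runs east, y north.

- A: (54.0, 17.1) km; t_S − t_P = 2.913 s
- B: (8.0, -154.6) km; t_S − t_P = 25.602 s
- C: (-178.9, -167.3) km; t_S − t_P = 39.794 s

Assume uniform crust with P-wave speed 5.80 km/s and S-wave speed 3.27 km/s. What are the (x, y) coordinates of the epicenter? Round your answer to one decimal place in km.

Distance from S−P lag: d = Δt · v_P v_S / (v_P − v_S) = Δt · (5.80·3.27)/(5.80−3.27) ≈ 7.4964·Δt.
So d_A = 21.84, d_B = 191.92, d_C = 298.31 km.
Circle about each station: (x − 54.0)² + (y − 17.1)² = 21.84²; (x − 8.0)² + (y + 154.6)² = 191.92²; (x + 178.9)² + (y + 167.3)² = 298.31².
Subtracting the A equation from the B and C equations removes the quadratic terms:
-92.0 x − 343.4 y = -15599.55
-465.8 x − 368.8 y = -31725.78
Solving the 2×2 system: x ≈ 40.8, y ≈ 34.5 km.

40.8 km east, 34.5 km north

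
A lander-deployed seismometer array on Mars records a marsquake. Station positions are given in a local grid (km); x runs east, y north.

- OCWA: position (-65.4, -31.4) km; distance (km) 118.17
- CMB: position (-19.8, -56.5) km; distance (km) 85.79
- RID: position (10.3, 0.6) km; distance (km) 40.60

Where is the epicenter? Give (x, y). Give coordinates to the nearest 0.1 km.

50.2 km east, -6.9 km north

Circle about each station: (x + 65.4)² + (y + 31.4)² = 118.17²; (x + 19.8)² + (y + 56.5)² = 85.79²; (x − 10.3)² + (y − 0.6)² = 40.60².
Subtracting the OCWA equation from the CMB and RID equations removes the quadratic terms:
91.2 x − 50.2 y = 4925.39
151.4 x + 64.0 y = 7159.12
Solving the 2×2 system: x ≈ 50.2, y ≈ -6.9 km.
Check against OCWA (with the unrounded x, y): √((x + 65.4)²+(y + 31.4)²) = 118.17 ≈ 118.17 km. ✓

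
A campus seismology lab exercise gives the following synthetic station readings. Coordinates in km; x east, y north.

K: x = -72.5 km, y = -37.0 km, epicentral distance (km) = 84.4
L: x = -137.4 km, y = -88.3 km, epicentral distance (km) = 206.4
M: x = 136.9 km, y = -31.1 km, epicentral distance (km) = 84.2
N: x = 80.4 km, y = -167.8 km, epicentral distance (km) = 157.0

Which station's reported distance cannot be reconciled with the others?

K

Solve using three stations at a time. Using L, M, N (subtract circle equations pairwise → linear system) gives (x, y) ≈ (54.7, -12.9).
Distances from that point to each station vs reported:
  K: calculated 129.5 vs reported 84.4 → residual 45.1 km
  L: calculated 206.4 vs reported 206.4 → residual 0.0 km
  M: calculated 84.2 vs reported 84.2 → residual 0.0 km
  N: calculated 157.0 vs reported 157.0 → residual 0.0 km
L, M, N are mutually consistent (residuals ≈ 0); K is off by 45.1 km.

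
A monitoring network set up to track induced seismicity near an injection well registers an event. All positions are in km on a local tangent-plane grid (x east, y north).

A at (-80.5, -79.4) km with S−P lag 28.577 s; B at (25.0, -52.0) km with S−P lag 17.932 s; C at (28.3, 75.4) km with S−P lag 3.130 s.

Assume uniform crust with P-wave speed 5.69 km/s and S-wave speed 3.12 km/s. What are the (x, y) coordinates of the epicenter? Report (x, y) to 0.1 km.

49.1 km east, 69.5 km north

Distance from S−P lag: d = Δt · v_P v_S / (v_P − v_S) = Δt · (5.69·3.12)/(5.69−3.12) ≈ 6.9077·Δt.
So d_A = 197.40, d_B = 123.87, d_C = 21.62 km.
Circle about each station: (x + 80.5)² + (y + 79.4)² = 197.40²; (x − 25.0)² + (y + 52.0)² = 123.87²; (x − 28.3)² + (y − 75.4)² = 21.62².
Subtracting the A equation from the B and C equations removes the quadratic terms:
211.0 x + 54.8 y = 14167.37
217.6 x + 309.6 y = 32200.78
Solving the 2×2 system: x ≈ 49.1, y ≈ 69.5 km.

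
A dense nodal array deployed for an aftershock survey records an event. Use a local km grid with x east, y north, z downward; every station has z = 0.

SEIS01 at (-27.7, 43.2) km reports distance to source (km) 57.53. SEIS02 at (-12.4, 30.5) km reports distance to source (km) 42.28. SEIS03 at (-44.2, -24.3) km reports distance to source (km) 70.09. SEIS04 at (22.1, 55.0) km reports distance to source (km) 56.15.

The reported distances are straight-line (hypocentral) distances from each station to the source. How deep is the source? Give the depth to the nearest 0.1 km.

31.3 km

Each station gives a sphere (x−x_i)² + (y−y_i)² + z² = d_i² (stations at z=0).
Subtracting the SEIS01 sphere from SEIS02 and SEIS03: z² cancels, leaving linear equations in x and y:
30.6 x − 25.4 y = -27.42
-33.0 x − 135.0 y = -1692.31
Solving: x ≈ 7.905, y ≈ 10.603 km (keep extra digits for the depth step; rounded: 7.9, 10.6).
Then from the SEIS01 sphere: z² = 57.53² − (x + 27.7)² − (y − 43.2)² with x = 7.905, y = 10.603, so z ≈ 31.296 ≈ 31.3 km.
Check against SEIS04 (with the unrounded solution): distance 56.14 ≈ 56.15 km. ✓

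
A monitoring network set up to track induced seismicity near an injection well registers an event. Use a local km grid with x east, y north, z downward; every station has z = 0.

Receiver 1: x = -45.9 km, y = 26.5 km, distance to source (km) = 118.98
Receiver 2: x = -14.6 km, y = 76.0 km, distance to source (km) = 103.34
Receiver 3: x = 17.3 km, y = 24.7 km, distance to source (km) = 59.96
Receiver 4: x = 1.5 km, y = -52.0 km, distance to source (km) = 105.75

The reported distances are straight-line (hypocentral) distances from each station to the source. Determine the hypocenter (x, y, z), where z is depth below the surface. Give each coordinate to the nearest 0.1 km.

Each station gives a sphere (x−x_i)² + (y−y_i)² + z² = d_i² (stations at z=0).
Subtracting the Receiver 1 sphere from Receiver 2 and Receiver 3: z² cancels, leaving linear equations in x and y:
62.6 x + 99.0 y = 6657.18
126.4 x − 3.6 y = 8661.36
Solving: x ≈ 69.192, y ≈ 23.492 km (keep extra digits for the depth step; rounded: 69.2, 23.5).
Then from the Receiver 1 sphere: z² = 118.98² − (x + 45.9)² − (y − 26.5)² with x = 69.192, y = 23.492, so z ≈ 30.017 ≈ 30.0 km.
Check against Receiver 4 (with the unrounded solution): distance 105.75 ≈ 105.75 km. ✓

x ≈ 69.2 km, y ≈ 23.5 km, depth ≈ 30.0 km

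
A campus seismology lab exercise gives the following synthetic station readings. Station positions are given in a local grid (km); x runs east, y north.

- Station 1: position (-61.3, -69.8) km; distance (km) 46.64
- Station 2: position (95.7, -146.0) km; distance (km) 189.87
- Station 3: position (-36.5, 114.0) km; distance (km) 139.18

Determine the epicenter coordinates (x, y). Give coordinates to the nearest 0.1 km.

-50.2 km east, -24.5 km north

Circle about each station: (x + 61.3)² + (y + 69.8)² = 46.64²; (x − 95.7)² + (y + 146.0)² = 189.87²; (x + 36.5)² + (y − 114.0)² = 139.18².
Subtracting the Station 1 equation from the Station 2 and Station 3 equations removes the quadratic terms:
314.0 x − 152.4 y = -12030.57
49.6 x + 367.6 y = -11497.26
Solving the 2×2 system: x ≈ -50.2, y ≈ -24.5 km.
Check against Station 1 (with the unrounded x, y): √((x + 61.3)²+(y + 69.8)²) = 46.64 ≈ 46.64 km. ✓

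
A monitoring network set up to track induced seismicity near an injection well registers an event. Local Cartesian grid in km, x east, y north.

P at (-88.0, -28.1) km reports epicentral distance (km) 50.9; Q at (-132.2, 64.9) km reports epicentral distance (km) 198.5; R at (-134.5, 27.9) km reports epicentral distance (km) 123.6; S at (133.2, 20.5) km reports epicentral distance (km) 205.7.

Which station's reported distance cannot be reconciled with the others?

Q

Solve using three stations at a time. Using P, R, S (subtract circle equations pairwise → linear system) gives (x, y) ≈ (-53.6, -65.5).
Distances from that point to each station vs reported:
  P: calculated 50.8 vs reported 50.9 → residual 0.1 km
  Q: calculated 152.3 vs reported 198.5 → residual 46.2 km
  R: calculated 123.6 vs reported 123.6 → residual 0.0 km
  S: calculated 205.7 vs reported 205.7 → residual 0.0 km
P, R, S are mutually consistent (residuals ≈ 0); Q is off by 46.2 km.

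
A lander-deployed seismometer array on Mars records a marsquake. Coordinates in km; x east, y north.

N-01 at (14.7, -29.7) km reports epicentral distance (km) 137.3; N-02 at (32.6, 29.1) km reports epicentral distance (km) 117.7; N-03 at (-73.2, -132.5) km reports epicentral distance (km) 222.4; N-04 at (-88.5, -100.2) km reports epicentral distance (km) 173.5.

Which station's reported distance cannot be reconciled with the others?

N-03

Solve using three stations at a time. Using N-01, N-02, N-04 (subtract circle equations pairwise → linear system) gives (x, y) ≈ (-76.4, 72.7).
Distances from that point to each station vs reported:
  N-01: calculated 137.0 vs reported 137.3 → residual 0.3 km
  N-02: calculated 117.4 vs reported 117.7 → residual 0.3 km
  N-03: calculated 205.2 vs reported 222.4 → residual 17.2 km
  N-04: calculated 173.3 vs reported 173.5 → residual 0.2 km
N-01, N-02, N-04 are mutually consistent (residuals ≈ 0); N-03 is off by 17.2 km.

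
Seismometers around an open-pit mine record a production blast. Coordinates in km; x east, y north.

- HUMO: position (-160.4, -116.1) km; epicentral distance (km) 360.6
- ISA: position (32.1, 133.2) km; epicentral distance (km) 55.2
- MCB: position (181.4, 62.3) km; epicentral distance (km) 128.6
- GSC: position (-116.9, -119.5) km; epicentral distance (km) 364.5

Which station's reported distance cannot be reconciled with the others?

GSC

Solve using three stations at a time. Using HUMO, ISA, MCB (subtract circle equations pairwise → linear system) gives (x, y) ≈ (85.3, 147.8).
Distances from that point to each station vs reported:
  HUMO: calculated 360.6 vs reported 360.6 → residual 0.0 km
  ISA: calculated 55.2 vs reported 55.2 → residual 0.0 km
  MCB: calculated 128.6 vs reported 128.6 → residual 0.0 km
  GSC: calculated 335.2 vs reported 364.5 → residual 29.3 km
HUMO, ISA, MCB are mutually consistent (residuals ≈ 0); GSC is off by 29.3 km.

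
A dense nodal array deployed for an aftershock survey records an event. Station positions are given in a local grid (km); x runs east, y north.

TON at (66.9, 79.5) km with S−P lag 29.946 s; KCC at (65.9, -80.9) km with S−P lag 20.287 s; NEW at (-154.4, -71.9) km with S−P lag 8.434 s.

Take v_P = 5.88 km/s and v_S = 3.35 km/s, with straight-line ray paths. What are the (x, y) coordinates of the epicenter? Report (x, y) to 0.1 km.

x ≈ -91.7 km, y ≈ -91.4 km

Distance from S−P lag: d = Δt · v_P v_S / (v_P − v_S) = Δt · (5.88·3.35)/(5.88−3.35) ≈ 7.7858·Δt.
So d_TON = 233.15, d_KCC = 157.95, d_NEW = 65.67 km.
Circle about each station: (x − 66.9)² + (y − 79.5)² = 233.15²; (x − 65.9)² + (y + 80.9)² = 157.95²; (x + 154.4)² + (y + 71.9)² = 65.67².
Subtracting the TON equation from the KCC and NEW equations removes the quadratic terms:
-2.0 x − 320.8 y = 29502.48
-442.6 x − 302.8 y = 68259.48
Solving the 2×2 system: x ≈ -91.7, y ≈ -91.4 km.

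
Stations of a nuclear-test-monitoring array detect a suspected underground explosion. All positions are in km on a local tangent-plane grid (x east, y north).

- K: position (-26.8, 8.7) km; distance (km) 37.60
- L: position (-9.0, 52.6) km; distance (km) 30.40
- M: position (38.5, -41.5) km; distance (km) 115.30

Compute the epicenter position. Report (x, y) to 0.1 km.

x ≈ -38.3 km, y ≈ 44.5 km

Circle about each station: (x + 26.8)² + (y − 8.7)² = 37.60²; (x + 9.0)² + (y − 52.6)² = 30.40²; (x − 38.5)² + (y + 41.5)² = 115.30².
Subtracting the K equation from the L and M equations removes the quadratic terms:
35.6 x + 87.8 y = 2543.43
130.6 x − 100.4 y = -9469.76
Solving the 2×2 system: x ≈ -38.3, y ≈ 44.5 km.
Check against K (with the unrounded x, y): √((x + 26.8)²+(y − 8.7)²) = 37.60 ≈ 37.60 km. ✓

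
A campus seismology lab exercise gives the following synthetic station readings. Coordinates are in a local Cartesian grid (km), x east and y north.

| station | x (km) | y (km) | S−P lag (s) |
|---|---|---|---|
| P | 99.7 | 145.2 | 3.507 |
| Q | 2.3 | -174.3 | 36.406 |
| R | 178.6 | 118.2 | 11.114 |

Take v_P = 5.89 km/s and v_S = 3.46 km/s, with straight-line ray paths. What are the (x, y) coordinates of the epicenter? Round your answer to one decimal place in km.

85.4 km east, 119.5 km north

Distance from S−P lag: d = Δt · v_P v_S / (v_P − v_S) = Δt · (5.89·3.46)/(5.89−3.46) ≈ 8.3866·Δt.
So d_P = 29.41, d_Q = 305.32, d_R = 93.21 km.
Circle about each station: (x − 99.7)² + (y − 145.2)² = 29.41²; (x − 2.3)² + (y + 174.3)² = 305.32²; (x − 178.6)² + (y − 118.2)² = 93.21².
Subtracting the P equation from the Q and R equations removes the quadratic terms:
-194.8 x − 639.0 y = -92992.70
157.8 x − 54.0 y = 7022.91
Solving the 2×2 system: x ≈ 85.4, y ≈ 119.5 km.
Check against P (with the unrounded x, y): √((x − 99.7)²+(y − 145.2)²) = 29.42 ≈ 29.41 km. ✓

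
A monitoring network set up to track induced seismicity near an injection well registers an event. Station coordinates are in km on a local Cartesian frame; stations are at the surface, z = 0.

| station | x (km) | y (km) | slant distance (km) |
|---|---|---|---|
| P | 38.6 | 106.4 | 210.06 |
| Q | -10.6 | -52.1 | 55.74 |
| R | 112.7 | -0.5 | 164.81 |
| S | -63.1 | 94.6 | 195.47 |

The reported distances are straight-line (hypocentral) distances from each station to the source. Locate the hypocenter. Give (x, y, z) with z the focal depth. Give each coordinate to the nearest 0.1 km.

Each station gives a sphere (x−x_i)² + (y−y_i)² + z² = d_i² (stations at z=0).
Subtracting the P sphere from Q and R: z² cancels, leaving linear equations in x and y:
-98.4 x − 317.0 y = 31034.11
148.2 x − 213.8 y = 16853.49
Solving: x ≈ -19.003, y ≈ -92.001 km (keep extra digits for the depth step; rounded: -19.0, -92.0).
Then from the P sphere: z² = 210.06² − (x − 38.6)² − (y − 106.4)² with x = -19.003, y = -92.001, so z ≈ 38.002 ≈ 38.0 km.

x ≈ -19.0 km, y ≈ -92.0 km, depth ≈ 38.0 km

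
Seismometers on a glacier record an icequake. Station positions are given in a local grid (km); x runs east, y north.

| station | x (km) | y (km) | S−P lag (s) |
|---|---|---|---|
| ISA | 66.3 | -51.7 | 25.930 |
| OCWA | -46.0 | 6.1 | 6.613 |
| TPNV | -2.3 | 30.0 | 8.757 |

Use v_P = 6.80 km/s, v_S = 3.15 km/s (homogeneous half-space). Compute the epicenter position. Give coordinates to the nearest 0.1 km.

(-51.6, 44.5)

Distance from S−P lag: d = Δt · v_P v_S / (v_P − v_S) = Δt · (6.80·3.15)/(6.80−3.15) ≈ 5.8685·Δt.
So d_ISA = 152.17, d_OCWA = 38.81, d_TPNV = 51.39 km.
Circle about each station: (x − 66.3)² + (y + 51.7)² = 152.17²; (x + 46.0)² + (y − 6.1)² = 38.81²; (x + 2.3)² + (y − 30.0)² = 51.39².
Subtracting pairs of circle equations eliminates x²+y² and gives linear equations (the radical axes):
-224.6 x + 115.6 y = 16734.12
-137.2 x + 163.4 y = 14351.49
Solving the 2×2 system: x ≈ -51.6, y ≈ 44.5 km.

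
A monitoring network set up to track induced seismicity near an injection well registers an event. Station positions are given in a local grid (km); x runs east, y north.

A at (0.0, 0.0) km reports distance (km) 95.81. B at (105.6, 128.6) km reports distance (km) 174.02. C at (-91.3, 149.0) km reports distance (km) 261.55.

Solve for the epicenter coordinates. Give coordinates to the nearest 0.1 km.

Circle about each station: x² + y² = 95.81²; (x − 105.6)² + (y − 128.6)² = 174.02²; (x + 91.3)² + (y − 149.0)² = 261.55².
Subtracting pairs of circle equations eliminates x²+y² and gives linear equations (the radical axes):
211.2 x + 257.2 y = 6585.92
-182.6 x + 298.0 y = -28692.16
Solving the 2×2 system: x ≈ 85.0, y ≈ -44.2 km.

85.0 km east, -44.2 km north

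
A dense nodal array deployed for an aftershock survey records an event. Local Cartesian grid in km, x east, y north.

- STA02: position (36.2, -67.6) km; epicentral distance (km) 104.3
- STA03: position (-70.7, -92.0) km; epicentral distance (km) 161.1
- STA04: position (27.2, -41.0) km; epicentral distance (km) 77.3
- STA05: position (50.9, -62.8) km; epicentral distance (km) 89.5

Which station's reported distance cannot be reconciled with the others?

Solve using three stations at a time. Using STA02, STA03, STA04 (subtract circle equations pairwise → linear system) gives (x, y) ≈ (26.8, 36.2).
Distances from that point to each station vs reported:
  STA02: calculated 104.2 vs reported 104.3 → residual 0.1 km
  STA03: calculated 161.1 vs reported 161.1 → residual 0.0 km
  STA04: calculated 77.2 vs reported 77.3 → residual 0.1 km
  STA05: calculated 101.9 vs reported 89.5 → residual 12.4 km
STA02, STA03, STA04 are mutually consistent (residuals ≈ 0); STA05 is off by 12.4 km.

STA05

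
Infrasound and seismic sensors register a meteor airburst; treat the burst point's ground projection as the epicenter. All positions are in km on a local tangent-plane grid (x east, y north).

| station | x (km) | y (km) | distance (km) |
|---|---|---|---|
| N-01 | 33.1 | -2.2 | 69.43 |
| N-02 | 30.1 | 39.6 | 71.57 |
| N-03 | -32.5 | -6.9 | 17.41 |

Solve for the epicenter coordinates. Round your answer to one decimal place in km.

Circle about each station: (x − 33.1)² + (y + 2.2)² = 69.43²; (x − 30.1)² + (y − 39.6)² = 71.57²; (x + 32.5)² + (y + 6.9)² = 17.41².
Subtracting pairs of circle equations eliminates x²+y² and gives linear equations (the radical axes):
-6.0 x + 83.6 y = 1071.98
-131.2 x − 9.4 y = 4520.83
Solving the 2×2 system: x ≈ -35.2, y ≈ 10.3 km.
Check against N-01 (with the unrounded x, y): √((x − 33.1)²+(y + 2.2)²) = 69.43 ≈ 69.43 km. ✓

x ≈ -35.2 km, y ≈ 10.3 km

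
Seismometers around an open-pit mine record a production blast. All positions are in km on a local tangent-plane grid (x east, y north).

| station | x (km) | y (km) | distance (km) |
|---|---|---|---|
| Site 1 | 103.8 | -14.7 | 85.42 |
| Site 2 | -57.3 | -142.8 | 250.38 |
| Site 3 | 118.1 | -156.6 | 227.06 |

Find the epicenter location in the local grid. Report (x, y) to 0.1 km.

79.2 km east, 67.1 km north

Circle about each station: (x − 103.8)² + (y + 14.7)² = 85.42²; (x + 57.3)² + (y + 142.8)² = 250.38²; (x − 118.1)² + (y + 156.6)² = 227.06².
Subtracting pairs of circle equations eliminates x²+y² and gives linear equations (the radical axes):
-322.2 x − 256.2 y = -42708.97
28.6 x − 283.8 y = -16779.03
Solving the 2×2 system: x ≈ 79.2, y ≈ 67.1 km.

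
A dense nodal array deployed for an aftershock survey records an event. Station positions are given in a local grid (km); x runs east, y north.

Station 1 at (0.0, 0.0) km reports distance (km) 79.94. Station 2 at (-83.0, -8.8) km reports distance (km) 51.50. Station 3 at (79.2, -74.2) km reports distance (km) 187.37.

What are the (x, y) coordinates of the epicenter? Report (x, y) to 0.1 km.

(-68.8, 40.7)

Circle about each station: x² + y² = 79.94²; (x + 83.0)² + (y + 8.8)² = 51.50²; (x − 79.2)² + (y + 74.2)² = 187.37².
Subtracting the Station 1 equation from the Station 2 and Station 3 equations removes the quadratic terms:
-166.0 x − 17.6 y = 10704.59
158.4 x − 148.4 y = -16938.83
Solving the 2×2 system: x ≈ -68.8, y ≈ 40.7 km.
Check against Station 1 (with the unrounded x, y): √(x²+y²) = 79.94 ≈ 79.94 km. ✓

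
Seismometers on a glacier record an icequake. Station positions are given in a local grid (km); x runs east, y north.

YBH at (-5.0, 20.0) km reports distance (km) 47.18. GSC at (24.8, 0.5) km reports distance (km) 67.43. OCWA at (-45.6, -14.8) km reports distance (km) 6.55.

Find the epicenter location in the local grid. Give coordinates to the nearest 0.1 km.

Circle about each station: (x + 5.0)² + (y − 20.0)² = 47.18²; (x − 24.8)² + (y − 0.5)² = 67.43²; (x + 45.6)² + (y + 14.8)² = 6.55².
Subtracting the YBH equation from the GSC and OCWA equations removes the quadratic terms:
59.6 x − 39.0 y = -2130.56
-81.2 x − 69.6 y = 4056.45
Solving the 2×2 system: x ≈ -41.9, y ≈ -9.4 km.

-41.9 km east, -9.4 km north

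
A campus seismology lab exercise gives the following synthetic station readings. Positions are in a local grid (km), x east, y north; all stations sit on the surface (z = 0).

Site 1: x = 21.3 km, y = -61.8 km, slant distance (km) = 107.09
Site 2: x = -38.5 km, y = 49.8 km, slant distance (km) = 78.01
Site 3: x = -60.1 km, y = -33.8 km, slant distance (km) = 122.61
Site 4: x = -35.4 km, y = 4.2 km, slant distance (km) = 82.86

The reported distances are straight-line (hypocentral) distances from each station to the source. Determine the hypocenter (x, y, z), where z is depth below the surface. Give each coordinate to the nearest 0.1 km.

Each station gives a sphere (x−x_i)² + (y−y_i)² + z² = d_i² (stations at z=0).
Subtracting the Site 1 sphere from Site 2 and Site 3: z² cancels, leaving linear equations in x and y:
-119.6 x + 223.2 y = 5072.07
-162.8 x + 56.0 y = -3083.42
Solving: x ≈ 32.803, y ≈ 40.301 km (keep extra digits for the depth step; rounded: 32.8, 40.3).
Then from the Site 1 sphere: z² = 107.09² − (x − 21.3)² − (y + 61.8)² with x = 32.803, y = 40.301, so z ≈ 30.188 ≈ 30.2 km.

(32.8, 40.3, 30.2)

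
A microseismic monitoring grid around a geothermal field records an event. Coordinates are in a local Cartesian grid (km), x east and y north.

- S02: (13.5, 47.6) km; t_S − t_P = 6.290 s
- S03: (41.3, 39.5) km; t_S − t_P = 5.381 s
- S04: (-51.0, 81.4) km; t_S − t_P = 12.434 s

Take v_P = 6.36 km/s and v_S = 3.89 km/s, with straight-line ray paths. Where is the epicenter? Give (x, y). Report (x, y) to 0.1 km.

x ≈ 30.0 km, y ≈ -13.2 km

Distance from S−P lag: d = Δt · v_P v_S / (v_P − v_S) = Δt · (6.36·3.89)/(6.36−3.89) ≈ 10.0164·Δt.
So d_S02 = 63.00, d_S03 = 53.90, d_S04 = 124.54 km.
Circle about each station: (x − 13.5)² + (y − 47.6)² = 63.00²; (x − 41.3)² + (y − 39.5)² = 53.90²; (x + 51.0)² + (y − 81.4)² = 124.54².
Subtracting the S02 equation from the S03 and S04 equations removes the quadratic terms:
55.6 x − 16.2 y = 1881.72
-129.0 x + 67.6 y = -4762.26
Solving the 2×2 system: x ≈ 30.0, y ≈ -13.2 km.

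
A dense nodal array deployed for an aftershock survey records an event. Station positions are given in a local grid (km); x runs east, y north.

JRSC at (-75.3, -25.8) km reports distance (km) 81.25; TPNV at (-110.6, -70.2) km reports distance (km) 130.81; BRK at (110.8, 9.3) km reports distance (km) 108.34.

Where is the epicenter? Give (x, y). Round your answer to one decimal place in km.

Circle about each station: (x + 75.3)² + (y + 25.8)² = 81.25²; (x + 110.6)² + (y + 70.2)² = 130.81²; (x − 110.8)² + (y − 9.3)² = 108.34².
Subtracting the JRSC equation from the TPNV and BRK equations removes the quadratic terms:
-70.6 x − 88.8 y = 314.98
372.2 x + 70.2 y = 891.41
Solving the 2×2 system: x ≈ 3.6, y ≈ -6.4 km.

3.6 km east, -6.4 km north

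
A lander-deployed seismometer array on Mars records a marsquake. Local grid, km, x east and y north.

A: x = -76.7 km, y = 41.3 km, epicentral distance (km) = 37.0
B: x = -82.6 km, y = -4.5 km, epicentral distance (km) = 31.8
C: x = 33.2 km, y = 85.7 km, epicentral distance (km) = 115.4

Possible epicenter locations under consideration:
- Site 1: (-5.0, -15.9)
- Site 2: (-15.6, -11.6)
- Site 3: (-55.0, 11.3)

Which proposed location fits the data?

Site 3

For each candidate, compare |candidate − station| to the reported distance:
Site 1: residuals A 54.7, B 46.6, C 6.9 → max 54.7 km
Site 2: residuals A 43.8, B 35.6, C 6.5 → max 43.8 km
Site 3: residuals A 0.0, B 0.0, C 0.0 → max 0.0 km
Only Site 3 has all residuals ≈ 0.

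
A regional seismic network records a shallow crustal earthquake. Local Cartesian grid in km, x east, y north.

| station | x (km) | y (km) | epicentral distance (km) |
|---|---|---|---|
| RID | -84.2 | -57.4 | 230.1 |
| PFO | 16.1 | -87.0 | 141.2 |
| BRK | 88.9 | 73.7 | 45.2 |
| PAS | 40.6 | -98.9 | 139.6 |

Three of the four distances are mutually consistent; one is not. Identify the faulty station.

RID

Solve using three stations at a time. Using PFO, BRK, PAS (subtract circle equations pairwise → linear system) gives (x, y) ≈ (96.7, 29.0).
Distances from that point to each station vs reported:
  RID: calculated 200.5 vs reported 230.1 → residual 29.6 km
  PFO: calculated 141.3 vs reported 141.2 → residual 0.1 km
  BRK: calculated 45.4 vs reported 45.2 → residual 0.2 km
  PAS: calculated 139.7 vs reported 139.6 → residual 0.1 km
PFO, BRK, PAS are mutually consistent (residuals ≈ 0); RID is off by 29.6 km.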